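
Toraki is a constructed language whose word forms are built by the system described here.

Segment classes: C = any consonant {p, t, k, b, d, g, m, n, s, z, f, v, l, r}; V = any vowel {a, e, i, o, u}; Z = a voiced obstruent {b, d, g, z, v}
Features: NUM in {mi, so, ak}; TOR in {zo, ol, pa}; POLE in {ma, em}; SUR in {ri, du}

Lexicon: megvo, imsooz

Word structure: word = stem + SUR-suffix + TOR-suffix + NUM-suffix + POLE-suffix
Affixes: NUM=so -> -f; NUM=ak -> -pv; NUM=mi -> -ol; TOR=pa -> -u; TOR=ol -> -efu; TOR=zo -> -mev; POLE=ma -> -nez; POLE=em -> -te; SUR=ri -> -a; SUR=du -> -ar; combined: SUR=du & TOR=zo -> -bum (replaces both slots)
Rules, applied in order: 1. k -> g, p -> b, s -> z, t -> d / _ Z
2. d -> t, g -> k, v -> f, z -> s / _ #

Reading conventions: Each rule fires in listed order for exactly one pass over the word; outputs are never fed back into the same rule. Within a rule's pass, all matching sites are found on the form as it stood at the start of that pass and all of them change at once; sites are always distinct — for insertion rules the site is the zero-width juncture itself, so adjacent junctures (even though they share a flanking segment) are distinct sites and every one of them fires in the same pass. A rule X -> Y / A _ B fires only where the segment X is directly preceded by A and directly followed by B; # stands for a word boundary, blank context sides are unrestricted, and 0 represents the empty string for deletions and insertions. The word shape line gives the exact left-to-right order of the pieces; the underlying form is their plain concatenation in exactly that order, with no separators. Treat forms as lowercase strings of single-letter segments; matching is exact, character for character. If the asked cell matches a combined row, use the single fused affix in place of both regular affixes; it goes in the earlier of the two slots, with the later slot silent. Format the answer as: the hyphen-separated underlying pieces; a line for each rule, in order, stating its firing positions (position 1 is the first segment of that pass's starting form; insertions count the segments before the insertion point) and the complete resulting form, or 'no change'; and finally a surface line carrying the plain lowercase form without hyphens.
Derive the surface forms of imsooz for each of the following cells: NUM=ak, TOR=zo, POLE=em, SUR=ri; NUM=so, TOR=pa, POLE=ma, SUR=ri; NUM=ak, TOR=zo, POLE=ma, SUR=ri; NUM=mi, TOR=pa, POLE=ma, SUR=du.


cell NUM=ak, TOR=zo, POLE=em, SUR=ri:
underlying: imsooz-a-mev-pv-te
1. k -> g, p -> b, s -> z, t -> d / _ Z: fires at position(s) 11: imsoozamevbvte
2. d -> t, g -> k, v -> f, z -> s / _ #: no change
surface: imsoozamevbvte

cell NUM=so, TOR=pa, POLE=ma, SUR=ri:
underlying: imsooz-a-u-f-nez
1. k -> g, p -> b, s -> z, t -> d / _ Z: no change
2. d -> t, g -> k, v -> f, z -> s / _ #: fires at position(s) 12: imsoozaufnes
surface: imsoozaufnes

cell NUM=ak, TOR=zo, POLE=ma, SUR=ri:
underlying: imsooz-a-mev-pv-nez
1. k -> g, p -> b, s -> z, t -> d / _ Z: fires at position(s) 11: imsoozamevbvnez
2. d -> t, g -> k, v -> f, z -> s / _ #: fires at position(s) 15: imsoozamevbvnes
surface: imsoozamevbvnes

cell NUM=mi, TOR=pa, POLE=ma, SUR=du:
underlying: imsooz-ar-u-ol-nez
1. k -> g, p -> b, s -> z, t -> d / _ Z: no change
2. d -> t, g -> k, v -> f, z -> s / _ #: fires at position(s) 14: imsoozaruolnes
surface: imsoozaruolnes


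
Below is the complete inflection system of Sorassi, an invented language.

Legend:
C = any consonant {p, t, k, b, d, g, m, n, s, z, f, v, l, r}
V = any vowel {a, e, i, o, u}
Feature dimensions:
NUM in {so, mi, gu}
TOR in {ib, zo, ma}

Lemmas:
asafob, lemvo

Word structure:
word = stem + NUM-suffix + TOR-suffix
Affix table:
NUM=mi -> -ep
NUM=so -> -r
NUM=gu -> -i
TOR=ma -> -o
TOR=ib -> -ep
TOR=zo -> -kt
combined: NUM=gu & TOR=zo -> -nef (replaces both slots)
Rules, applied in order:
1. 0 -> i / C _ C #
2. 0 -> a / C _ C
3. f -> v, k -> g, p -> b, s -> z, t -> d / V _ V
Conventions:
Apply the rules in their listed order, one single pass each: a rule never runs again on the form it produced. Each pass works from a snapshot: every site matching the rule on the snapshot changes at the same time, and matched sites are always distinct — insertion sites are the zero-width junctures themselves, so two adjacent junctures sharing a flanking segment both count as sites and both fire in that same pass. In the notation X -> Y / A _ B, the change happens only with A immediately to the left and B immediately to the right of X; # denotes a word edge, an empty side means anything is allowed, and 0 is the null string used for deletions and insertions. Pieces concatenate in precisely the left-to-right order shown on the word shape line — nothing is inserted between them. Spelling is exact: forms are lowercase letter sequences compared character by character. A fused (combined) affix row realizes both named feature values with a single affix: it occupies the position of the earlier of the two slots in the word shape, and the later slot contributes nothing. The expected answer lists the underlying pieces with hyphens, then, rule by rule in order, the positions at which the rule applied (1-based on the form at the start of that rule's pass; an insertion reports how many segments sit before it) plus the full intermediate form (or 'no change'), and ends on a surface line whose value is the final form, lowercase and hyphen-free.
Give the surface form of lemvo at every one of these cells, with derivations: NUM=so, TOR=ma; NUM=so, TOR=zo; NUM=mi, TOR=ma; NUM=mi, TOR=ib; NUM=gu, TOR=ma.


cell NUM=so, TOR=ma:
underlying: lemvo-r-o
1. 0 -> i / C _ C #: no change
2. 0 -> a / C _ C: inserts after position(s) 3: lemavoro
3. f -> v, k -> g, p -> b, s -> z, t -> d / V _ V: no change
surface: lemavoro

cell NUM=so, TOR=zo:
underlying: lemvo-r-kt
1. 0 -> i / C _ C #: inserts after position(s) 7: lemvorkit
2. 0 -> a / C _ C: inserts after position(s) 3, 6: lemavorakit
3. f -> v, k -> g, p -> b, s -> z, t -> d / V _ V: fires at position(s) 9: lemavoragit
surface: lemavoragit

cell NUM=mi, TOR=ma:
underlying: lemvo-ep-o
1. 0 -> i / C _ C #: no change
2. 0 -> a / C _ C: inserts after position(s) 3: lemavoepo
3. f -> v, k -> g, p -> b, s -> z, t -> d / V _ V: fires at position(s) 8: lemavoebo
surface: lemavoebo

cell NUM=mi, TOR=ib:
underlying: lemvo-ep-ep
1. 0 -> i / C _ C #: no change
2. 0 -> a / C _ C: inserts after position(s) 3: lemavoepep
3. f -> v, k -> g, p -> b, s -> z, t -> d / V _ V: fires at position(s) 8: lemavoebep
surface: lemavoebep

cell NUM=gu, TOR=ma:
underlying: lemvo-i-o
1. 0 -> i / C _ C #: no change
2. 0 -> a / C _ C: inserts after position(s) 3: lemavoio
3. f -> v, k -> g, p -> b, s -> z, t -> d / V _ V: no change
surface: lemavoio


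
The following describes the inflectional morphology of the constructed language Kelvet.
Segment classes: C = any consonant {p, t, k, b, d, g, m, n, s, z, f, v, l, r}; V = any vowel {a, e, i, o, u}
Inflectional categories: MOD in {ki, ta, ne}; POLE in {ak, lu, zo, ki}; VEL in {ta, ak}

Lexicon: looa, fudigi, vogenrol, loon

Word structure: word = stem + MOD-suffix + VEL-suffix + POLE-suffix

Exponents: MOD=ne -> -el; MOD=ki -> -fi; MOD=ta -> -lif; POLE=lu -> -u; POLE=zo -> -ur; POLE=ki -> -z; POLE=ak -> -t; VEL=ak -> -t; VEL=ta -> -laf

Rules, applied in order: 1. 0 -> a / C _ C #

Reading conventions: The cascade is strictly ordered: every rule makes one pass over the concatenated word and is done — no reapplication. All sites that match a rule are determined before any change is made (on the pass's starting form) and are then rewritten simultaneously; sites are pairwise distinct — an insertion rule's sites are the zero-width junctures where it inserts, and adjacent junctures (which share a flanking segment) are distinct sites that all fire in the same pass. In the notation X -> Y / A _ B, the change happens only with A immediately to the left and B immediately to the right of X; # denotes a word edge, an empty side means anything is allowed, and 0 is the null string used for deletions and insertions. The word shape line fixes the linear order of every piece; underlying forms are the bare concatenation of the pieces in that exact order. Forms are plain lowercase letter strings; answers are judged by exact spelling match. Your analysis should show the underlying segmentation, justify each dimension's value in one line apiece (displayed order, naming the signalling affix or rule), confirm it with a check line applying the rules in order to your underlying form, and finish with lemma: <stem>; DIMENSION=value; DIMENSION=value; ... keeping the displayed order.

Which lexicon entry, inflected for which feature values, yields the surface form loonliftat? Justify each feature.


underlying: loon-lif-t-t
MOD=ta - signalled by the affix -lif
POLE=ak - signalled by the affix -t
VEL=ak - signalled by the affix -t
check: loonliftt -> loonliftat
lemma: loon; MOD=ta; POLE=ak; VEL=ak


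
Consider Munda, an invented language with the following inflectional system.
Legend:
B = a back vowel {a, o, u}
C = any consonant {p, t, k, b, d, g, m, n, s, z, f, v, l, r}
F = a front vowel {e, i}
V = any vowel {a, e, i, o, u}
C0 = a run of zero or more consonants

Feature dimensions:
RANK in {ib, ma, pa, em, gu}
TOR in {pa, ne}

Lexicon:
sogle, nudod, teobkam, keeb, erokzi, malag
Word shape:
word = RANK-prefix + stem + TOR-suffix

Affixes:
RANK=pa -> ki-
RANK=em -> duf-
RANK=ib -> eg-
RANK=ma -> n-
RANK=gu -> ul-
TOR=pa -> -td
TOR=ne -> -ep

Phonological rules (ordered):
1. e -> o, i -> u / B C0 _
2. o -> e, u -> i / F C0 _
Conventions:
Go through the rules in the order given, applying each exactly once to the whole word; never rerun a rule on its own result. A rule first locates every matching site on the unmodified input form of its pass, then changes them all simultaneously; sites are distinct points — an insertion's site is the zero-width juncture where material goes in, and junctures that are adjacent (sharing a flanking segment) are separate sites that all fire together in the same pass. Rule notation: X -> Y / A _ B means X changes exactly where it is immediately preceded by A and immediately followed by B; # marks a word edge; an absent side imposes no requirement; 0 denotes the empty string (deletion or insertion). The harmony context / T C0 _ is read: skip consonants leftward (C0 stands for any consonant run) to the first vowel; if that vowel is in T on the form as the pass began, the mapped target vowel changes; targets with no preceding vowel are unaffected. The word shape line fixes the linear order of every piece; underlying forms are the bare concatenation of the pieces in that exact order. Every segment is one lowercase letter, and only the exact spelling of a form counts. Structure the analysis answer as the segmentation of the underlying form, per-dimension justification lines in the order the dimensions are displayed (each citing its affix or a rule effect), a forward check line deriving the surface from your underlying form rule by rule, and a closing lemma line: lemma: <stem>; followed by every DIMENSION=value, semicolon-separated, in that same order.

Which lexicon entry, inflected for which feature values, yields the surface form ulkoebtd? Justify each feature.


underlying: ul-keeb-td
RANK=gu - signalled by the affix ul-
TOR=pa - signalled by the affix -td
check: ulkeebtd -> ulkoebtd -> ulkoebtd
lemma: keeb; RANK=gu; TOR=pa


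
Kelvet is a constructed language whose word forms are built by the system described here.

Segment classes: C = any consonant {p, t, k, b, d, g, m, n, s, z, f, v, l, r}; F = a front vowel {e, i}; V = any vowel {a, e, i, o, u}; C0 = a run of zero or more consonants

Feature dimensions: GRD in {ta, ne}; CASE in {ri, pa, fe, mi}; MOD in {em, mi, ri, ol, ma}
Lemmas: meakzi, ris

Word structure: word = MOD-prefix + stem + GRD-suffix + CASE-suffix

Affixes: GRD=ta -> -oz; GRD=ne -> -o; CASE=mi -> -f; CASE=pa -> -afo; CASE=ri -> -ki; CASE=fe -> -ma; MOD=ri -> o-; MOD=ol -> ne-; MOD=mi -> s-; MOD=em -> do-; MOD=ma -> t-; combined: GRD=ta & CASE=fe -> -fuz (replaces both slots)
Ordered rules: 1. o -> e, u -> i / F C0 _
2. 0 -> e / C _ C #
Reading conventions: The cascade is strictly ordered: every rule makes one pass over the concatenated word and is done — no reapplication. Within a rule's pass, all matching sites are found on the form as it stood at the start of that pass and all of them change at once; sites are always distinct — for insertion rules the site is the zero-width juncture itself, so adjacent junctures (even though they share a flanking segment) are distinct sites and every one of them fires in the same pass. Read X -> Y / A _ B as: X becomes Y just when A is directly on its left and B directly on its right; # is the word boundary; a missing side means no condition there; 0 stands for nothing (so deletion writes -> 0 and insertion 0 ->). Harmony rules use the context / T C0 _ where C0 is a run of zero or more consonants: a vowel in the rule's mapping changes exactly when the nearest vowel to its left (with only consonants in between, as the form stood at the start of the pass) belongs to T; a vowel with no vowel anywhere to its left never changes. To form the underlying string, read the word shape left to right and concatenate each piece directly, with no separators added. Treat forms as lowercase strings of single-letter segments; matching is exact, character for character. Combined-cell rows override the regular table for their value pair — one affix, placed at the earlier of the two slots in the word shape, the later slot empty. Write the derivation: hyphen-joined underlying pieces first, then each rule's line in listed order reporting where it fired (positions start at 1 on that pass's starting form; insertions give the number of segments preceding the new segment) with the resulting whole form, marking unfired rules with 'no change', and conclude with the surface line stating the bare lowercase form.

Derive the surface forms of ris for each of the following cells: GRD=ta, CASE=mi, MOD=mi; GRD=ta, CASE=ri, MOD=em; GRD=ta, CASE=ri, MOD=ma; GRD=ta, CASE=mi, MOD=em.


cell GRD=ta, CASE=mi, MOD=mi:
underlying: s-ris-oz-f
1. o -> e, u -> i / F C0 _: fires at position(s) 5: srisezf
2. 0 -> e / C _ C #: inserts after position(s) 6: srisezef
surface: srisezef

cell GRD=ta, CASE=ri, MOD=em:
underlying: do-ris-oz-ki
1. o -> e, u -> i / F C0 _: fires at position(s) 6: dorisezki
2. 0 -> e / C _ C #: no change
surface: dorisezki

cell GRD=ta, CASE=ri, MOD=ma:
underlying: t-ris-oz-ki
1. o -> e, u -> i / F C0 _: fires at position(s) 5: trisezki
2. 0 -> e / C _ C #: no change
surface: trisezki

cell GRD=ta, CASE=mi, MOD=em:
underlying: do-ris-oz-f
1. o -> e, u -> i / F C0 _: fires at position(s) 6: dorisezf
2. 0 -> e / C _ C #: inserts after position(s) 7: dorisezef
surface: dorisezef


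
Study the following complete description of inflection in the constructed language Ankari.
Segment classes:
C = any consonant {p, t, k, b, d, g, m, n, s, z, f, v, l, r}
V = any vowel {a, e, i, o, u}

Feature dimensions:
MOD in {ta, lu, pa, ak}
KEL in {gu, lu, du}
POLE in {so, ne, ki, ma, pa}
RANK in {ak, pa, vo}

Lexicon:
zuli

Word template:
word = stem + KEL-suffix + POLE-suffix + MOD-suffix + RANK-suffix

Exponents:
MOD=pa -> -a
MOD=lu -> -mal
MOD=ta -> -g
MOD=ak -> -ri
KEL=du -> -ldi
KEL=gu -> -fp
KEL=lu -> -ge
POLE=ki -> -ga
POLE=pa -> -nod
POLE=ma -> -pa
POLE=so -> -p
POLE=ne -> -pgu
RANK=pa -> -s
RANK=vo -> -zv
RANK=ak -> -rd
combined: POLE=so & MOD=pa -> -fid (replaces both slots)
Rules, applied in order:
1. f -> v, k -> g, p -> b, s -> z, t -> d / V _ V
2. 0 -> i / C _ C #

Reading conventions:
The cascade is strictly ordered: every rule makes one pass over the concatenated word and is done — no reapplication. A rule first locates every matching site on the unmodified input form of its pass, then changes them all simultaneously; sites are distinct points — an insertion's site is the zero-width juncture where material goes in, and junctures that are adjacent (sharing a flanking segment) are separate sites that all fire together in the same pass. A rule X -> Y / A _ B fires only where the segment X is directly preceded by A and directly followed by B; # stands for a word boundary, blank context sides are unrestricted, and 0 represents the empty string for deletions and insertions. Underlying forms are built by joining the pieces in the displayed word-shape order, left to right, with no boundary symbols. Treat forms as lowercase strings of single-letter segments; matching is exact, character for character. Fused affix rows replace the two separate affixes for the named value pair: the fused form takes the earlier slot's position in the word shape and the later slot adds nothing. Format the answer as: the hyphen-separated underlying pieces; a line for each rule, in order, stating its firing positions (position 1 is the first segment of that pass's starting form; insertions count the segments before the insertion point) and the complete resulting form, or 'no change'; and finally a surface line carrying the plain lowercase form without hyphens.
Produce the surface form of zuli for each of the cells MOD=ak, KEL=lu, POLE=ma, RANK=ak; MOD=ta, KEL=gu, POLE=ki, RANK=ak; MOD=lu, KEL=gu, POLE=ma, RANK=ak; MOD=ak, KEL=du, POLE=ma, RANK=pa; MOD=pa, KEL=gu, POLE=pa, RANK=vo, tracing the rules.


cell MOD=ak, KEL=lu, POLE=ma, RANK=ak:
underlying: zuli-ge-pa-ri-rd
1. f -> v, k -> g, p -> b, s -> z, t -> d / V _ V: fires at position(s) 7: zuligebarird
2. 0 -> i / C _ C #: inserts after position(s) 11: zuligebaririd
surface: zuligebaririd

cell MOD=ta, KEL=gu, POLE=ki, RANK=ak:
underlying: zuli-fp-ga-g-rd
1. f -> v, k -> g, p -> b, s -> z, t -> d / V _ V: no change
2. 0 -> i / C _ C #: inserts after position(s) 10: zulifpgagrid
surface: zulifpgagrid

cell MOD=lu, KEL=gu, POLE=ma, RANK=ak:
underlying: zuli-fp-pa-mal-rd
1. f -> v, k -> g, p -> b, s -> z, t -> d / V _ V: no change
2. 0 -> i / C _ C #: inserts after position(s) 12: zulifppamalrid
surface: zulifppamalrid

cell MOD=ak, KEL=du, POLE=ma, RANK=pa:
underlying: zuli-ldi-pa-ri-s
1. f -> v, k -> g, p -> b, s -> z, t -> d / V _ V: fires at position(s) 8: zulildibaris
2. 0 -> i / C _ C #: no change
surface: zulildibaris

cell MOD=pa, KEL=gu, POLE=pa, RANK=vo:
underlying: zuli-fp-nod-a-zv
1. f -> v, k -> g, p -> b, s -> z, t -> d / V _ V: no change
2. 0 -> i / C _ C #: inserts after position(s) 11: zulifpnodaziv
surface: zulifpnodaziv


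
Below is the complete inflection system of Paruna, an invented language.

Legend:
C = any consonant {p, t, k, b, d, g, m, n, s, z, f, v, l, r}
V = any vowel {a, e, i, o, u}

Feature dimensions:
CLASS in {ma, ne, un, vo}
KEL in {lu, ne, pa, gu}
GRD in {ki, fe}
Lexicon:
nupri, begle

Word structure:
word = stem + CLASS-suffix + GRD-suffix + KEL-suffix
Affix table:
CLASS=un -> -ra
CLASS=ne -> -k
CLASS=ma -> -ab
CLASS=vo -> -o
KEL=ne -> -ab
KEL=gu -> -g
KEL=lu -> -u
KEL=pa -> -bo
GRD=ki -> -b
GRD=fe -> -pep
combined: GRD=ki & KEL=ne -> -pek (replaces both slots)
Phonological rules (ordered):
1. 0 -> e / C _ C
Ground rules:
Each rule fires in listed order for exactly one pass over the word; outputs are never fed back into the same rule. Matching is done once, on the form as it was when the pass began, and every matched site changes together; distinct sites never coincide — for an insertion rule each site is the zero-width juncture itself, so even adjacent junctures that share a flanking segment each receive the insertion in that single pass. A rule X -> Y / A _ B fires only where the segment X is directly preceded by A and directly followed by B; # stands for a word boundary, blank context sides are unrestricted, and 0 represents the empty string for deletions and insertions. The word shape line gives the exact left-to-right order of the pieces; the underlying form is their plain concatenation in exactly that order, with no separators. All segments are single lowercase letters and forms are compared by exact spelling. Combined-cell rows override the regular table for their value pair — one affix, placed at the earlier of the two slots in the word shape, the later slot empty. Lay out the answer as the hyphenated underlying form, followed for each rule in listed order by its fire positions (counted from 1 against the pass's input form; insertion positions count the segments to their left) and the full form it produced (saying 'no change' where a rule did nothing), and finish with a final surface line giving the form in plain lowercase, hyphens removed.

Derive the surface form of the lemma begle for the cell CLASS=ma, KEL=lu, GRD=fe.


underlying: begle-ab-pep-u
1. 0 -> e / C _ C: inserts after position(s) 3, 7: begeleabepepu
surface: begeleabepepu


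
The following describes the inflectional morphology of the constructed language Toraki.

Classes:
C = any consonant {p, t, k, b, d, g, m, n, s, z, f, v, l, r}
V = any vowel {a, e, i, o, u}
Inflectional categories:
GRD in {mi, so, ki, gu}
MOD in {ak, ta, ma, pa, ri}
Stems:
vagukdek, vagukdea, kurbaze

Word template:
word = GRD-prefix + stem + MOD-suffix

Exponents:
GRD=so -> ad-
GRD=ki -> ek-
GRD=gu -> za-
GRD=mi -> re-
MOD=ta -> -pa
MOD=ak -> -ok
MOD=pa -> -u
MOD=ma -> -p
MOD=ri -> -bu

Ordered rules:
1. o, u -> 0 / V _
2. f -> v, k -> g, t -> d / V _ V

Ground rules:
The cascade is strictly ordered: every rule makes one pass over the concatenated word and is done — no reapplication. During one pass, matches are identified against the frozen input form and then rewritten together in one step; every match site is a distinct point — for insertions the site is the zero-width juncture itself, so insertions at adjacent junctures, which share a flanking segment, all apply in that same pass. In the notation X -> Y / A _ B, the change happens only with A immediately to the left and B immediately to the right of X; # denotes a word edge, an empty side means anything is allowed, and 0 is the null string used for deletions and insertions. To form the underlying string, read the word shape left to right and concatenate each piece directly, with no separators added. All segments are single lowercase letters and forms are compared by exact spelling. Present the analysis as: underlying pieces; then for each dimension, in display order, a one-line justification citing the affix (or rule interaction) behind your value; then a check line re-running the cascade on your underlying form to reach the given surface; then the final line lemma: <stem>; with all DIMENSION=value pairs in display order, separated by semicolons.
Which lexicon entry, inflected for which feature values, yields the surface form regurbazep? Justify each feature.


underlying: re-kurbaze-p
GRD=mi - signalled by the affix re-
MOD=ma - signalled by the affix -p
check: rekurbazep -> rekurbazep -> regurbazep
lemma: kurbaze; GRD=mi; MOD=ma


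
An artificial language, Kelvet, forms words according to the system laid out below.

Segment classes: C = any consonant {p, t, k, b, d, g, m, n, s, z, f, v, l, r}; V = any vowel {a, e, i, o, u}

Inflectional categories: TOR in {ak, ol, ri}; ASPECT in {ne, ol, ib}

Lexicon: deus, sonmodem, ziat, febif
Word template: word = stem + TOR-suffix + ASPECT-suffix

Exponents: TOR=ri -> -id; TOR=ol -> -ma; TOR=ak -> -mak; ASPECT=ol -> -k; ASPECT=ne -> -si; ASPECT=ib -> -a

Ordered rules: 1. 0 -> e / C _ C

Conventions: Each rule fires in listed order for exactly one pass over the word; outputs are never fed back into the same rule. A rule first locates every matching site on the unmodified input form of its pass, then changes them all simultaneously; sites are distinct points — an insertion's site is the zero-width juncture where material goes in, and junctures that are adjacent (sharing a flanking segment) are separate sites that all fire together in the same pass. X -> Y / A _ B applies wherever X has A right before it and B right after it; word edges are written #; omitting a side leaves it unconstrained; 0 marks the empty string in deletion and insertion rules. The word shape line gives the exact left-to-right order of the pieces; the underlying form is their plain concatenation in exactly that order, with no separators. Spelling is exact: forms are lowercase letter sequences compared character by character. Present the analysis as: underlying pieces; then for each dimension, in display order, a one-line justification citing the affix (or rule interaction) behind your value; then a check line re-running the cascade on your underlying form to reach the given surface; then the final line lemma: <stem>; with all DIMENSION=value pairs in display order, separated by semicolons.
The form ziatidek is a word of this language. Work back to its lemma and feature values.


underlying: ziat-id-k
TOR=ri - signalled by the affix -id
ASPECT=ol - signalled by the affix -k
check: ziatidk -> ziatidek
lemma: ziat; TOR=ri; ASPECT=ol


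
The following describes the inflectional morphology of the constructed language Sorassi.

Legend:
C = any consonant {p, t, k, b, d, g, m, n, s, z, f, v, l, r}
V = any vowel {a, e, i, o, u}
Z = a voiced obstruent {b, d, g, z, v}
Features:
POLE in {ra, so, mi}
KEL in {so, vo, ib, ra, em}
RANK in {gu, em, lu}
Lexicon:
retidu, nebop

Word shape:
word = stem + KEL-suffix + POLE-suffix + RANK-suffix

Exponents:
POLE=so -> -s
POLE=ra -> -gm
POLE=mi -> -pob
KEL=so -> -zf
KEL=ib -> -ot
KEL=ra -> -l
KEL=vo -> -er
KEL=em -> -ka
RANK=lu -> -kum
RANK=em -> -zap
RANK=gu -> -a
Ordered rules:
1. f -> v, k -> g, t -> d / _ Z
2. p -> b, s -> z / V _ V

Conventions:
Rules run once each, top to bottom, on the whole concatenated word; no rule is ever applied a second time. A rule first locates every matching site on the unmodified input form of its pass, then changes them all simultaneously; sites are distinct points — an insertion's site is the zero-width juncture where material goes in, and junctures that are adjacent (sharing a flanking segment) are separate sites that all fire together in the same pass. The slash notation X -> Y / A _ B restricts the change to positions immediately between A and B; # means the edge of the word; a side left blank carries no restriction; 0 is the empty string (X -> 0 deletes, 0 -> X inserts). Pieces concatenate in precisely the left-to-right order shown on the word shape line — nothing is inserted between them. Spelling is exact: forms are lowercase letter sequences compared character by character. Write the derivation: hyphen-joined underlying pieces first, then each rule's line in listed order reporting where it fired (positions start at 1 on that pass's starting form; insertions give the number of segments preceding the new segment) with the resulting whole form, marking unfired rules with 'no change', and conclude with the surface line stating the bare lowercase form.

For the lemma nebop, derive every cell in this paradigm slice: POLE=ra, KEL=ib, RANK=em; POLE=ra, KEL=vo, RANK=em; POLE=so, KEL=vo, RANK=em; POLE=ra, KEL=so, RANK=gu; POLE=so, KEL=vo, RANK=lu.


cell POLE=ra, KEL=ib, RANK=em:
underlying: nebop-ot-gm-zap
1. f -> v, k -> g, t -> d / _ Z: fires at position(s) 7: nebopodgmzap
2. p -> b, s -> z / V _ V: fires at position(s) 5: nebobodgmzap
surface: nebobodgmzap

cell POLE=ra, KEL=vo, RANK=em:
underlying: nebop-er-gm-zap
1. f -> v, k -> g, t -> d / _ Z: no change
2. p -> b, s -> z / V _ V: fires at position(s) 5: nebobergmzap
surface: nebobergmzap

cell POLE=so, KEL=vo, RANK=em:
underlying: nebop-er-s-zap
1. f -> v, k -> g, t -> d / _ Z: no change
2. p -> b, s -> z / V _ V: fires at position(s) 5: neboberszap
surface: neboberszap

cell POLE=ra, KEL=so, RANK=gu:
underlying: nebop-zf-gm-a
1. f -> v, k -> g, t -> d / _ Z: fires at position(s) 7: nebopzvgma
2. p -> b, s -> z / V _ V: no change
surface: nebopzvgma

cell POLE=so, KEL=vo, RANK=lu:
underlying: nebop-er-s-kum
1. f -> v, k -> g, t -> d / _ Z: no change
2. p -> b, s -> z / V _ V: fires at position(s) 5: neboberskum
surface: neboberskum


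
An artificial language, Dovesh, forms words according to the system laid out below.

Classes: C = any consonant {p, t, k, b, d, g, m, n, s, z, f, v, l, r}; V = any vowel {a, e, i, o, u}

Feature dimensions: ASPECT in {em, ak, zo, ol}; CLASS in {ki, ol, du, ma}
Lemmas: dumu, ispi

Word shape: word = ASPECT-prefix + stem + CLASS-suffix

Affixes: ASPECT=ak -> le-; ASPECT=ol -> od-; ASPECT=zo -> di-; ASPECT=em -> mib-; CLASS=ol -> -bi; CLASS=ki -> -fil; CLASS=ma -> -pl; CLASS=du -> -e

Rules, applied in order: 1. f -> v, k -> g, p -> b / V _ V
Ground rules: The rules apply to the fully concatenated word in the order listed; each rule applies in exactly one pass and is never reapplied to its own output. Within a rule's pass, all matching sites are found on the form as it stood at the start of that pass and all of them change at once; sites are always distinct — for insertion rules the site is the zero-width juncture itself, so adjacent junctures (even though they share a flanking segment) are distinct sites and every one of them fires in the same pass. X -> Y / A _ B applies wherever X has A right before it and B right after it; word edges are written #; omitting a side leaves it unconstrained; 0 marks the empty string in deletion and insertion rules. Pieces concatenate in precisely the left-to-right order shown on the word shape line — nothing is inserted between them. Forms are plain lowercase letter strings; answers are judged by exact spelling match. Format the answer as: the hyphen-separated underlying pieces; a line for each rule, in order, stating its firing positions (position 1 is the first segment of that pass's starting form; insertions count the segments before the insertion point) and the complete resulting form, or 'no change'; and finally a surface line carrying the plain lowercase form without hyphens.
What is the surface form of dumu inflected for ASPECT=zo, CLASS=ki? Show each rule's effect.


underlying: di-dumu-fil
1. f -> v, k -> g, p -> b / V _ V: fires at position(s) 7: didumuvil
surface: didumuvil


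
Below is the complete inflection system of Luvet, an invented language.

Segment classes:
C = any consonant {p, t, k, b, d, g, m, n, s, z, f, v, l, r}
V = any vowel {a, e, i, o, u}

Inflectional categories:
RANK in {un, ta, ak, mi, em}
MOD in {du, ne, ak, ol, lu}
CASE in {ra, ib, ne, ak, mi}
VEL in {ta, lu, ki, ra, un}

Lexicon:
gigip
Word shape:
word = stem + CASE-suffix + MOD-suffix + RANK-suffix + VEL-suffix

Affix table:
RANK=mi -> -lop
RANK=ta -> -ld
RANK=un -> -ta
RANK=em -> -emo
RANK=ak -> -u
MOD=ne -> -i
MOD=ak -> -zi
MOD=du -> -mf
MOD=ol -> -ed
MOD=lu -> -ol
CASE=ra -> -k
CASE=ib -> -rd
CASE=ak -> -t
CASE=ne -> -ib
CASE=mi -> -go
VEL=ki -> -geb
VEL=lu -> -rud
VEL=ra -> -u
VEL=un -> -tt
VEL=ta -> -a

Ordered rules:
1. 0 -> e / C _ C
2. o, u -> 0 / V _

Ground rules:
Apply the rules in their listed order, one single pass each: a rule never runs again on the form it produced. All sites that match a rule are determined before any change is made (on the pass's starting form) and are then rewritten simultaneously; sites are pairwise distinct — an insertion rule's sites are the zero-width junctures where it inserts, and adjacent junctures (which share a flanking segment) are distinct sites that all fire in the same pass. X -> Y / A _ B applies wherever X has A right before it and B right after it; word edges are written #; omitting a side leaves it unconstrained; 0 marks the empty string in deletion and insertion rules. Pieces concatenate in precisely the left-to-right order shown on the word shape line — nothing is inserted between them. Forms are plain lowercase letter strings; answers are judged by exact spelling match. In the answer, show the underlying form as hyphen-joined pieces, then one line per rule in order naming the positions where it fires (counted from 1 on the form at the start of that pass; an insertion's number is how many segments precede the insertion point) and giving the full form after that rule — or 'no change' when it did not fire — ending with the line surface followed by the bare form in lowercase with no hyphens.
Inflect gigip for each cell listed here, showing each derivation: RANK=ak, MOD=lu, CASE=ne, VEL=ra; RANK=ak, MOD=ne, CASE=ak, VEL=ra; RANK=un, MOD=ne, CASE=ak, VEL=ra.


cell RANK=ak, MOD=lu, CASE=ne, VEL=ra:
underlying: gigip-ib-ol-u-u
1. 0 -> e / C _ C: no change
2. o, u -> 0 / V _: fires at position(s) 11: gigipibolu
surface: gigipibolu

cell RANK=ak, MOD=ne, CASE=ak, VEL=ra:
underlying: gigip-t-i-u-u
1. 0 -> e / C _ C: inserts after position(s) 5: gigipetiuu
2. o, u -> 0 / V _: fires at position(s) 9, 10: gigipeti
surface: gigipeti

cell RANK=un, MOD=ne, CASE=ak, VEL=ra:
underlying: gigip-t-i-ta-u
1. 0 -> e / C _ C: inserts after position(s) 5: gigipetitau
2. o, u -> 0 / V _: fires at position(s) 11: gigipetita
surface: gigipetita


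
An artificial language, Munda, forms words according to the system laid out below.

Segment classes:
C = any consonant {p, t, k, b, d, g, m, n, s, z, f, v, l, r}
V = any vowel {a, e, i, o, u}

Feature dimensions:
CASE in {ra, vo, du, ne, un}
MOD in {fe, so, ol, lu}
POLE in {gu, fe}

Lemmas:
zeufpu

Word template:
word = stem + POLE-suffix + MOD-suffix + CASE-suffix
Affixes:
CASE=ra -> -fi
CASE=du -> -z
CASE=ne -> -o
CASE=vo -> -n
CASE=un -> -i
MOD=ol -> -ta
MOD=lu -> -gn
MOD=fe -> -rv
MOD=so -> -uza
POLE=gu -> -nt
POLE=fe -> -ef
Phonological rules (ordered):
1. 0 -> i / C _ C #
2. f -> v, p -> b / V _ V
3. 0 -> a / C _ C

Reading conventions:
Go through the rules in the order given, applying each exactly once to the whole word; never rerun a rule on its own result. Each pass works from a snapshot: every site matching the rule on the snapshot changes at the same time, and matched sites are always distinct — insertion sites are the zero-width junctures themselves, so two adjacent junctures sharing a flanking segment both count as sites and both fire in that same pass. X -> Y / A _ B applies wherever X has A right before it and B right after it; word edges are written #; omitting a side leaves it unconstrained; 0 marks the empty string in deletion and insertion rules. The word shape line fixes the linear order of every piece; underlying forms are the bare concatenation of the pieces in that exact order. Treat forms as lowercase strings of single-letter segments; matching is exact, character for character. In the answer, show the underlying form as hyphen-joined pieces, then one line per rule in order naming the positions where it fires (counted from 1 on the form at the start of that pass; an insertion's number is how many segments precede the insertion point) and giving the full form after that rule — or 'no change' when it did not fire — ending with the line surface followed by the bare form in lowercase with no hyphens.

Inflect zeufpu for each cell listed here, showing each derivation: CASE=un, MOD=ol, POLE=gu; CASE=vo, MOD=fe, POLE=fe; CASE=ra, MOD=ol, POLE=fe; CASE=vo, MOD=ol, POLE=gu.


cell CASE=un, MOD=ol, POLE=gu:
underlying: zeufpu-nt-ta-i
1. 0 -> i / C _ C #: no change
2. f -> v, p -> b / V _ V: no change
3. 0 -> a / C _ C: inserts after position(s) 4, 7, 8: zeufapunatatai
surface: zeufapunatatai

cell CASE=vo, MOD=fe, POLE=fe:
underlying: zeufpu-ef-rv-n
1. 0 -> i / C _ C #: inserts after position(s) 10: zeufpuefrvin
2. f -> v, p -> b / V _ V: no change
3. 0 -> a / C _ C: inserts after position(s) 4, 8, 9: zeufapuefaravin
surface: zeufapuefaravin

cell CASE=ra, MOD=ol, POLE=fe:
underlying: zeufpu-ef-ta-fi
1. 0 -> i / C _ C #: no change
2. f -> v, p -> b / V _ V: fires at position(s) 11: zeufpueftavi
3. 0 -> a / C _ C: inserts after position(s) 4, 8: zeufapuefatavi
surface: zeufapuefatavi

cell CASE=vo, MOD=ol, POLE=gu:
underlying: zeufpu-nt-ta-n
1. 0 -> i / C _ C #: no change
2. f -> v, p -> b / V _ V: no change
3. 0 -> a / C _ C: inserts after position(s) 4, 7, 8: zeufapunatatan
surface: zeufapunatatan


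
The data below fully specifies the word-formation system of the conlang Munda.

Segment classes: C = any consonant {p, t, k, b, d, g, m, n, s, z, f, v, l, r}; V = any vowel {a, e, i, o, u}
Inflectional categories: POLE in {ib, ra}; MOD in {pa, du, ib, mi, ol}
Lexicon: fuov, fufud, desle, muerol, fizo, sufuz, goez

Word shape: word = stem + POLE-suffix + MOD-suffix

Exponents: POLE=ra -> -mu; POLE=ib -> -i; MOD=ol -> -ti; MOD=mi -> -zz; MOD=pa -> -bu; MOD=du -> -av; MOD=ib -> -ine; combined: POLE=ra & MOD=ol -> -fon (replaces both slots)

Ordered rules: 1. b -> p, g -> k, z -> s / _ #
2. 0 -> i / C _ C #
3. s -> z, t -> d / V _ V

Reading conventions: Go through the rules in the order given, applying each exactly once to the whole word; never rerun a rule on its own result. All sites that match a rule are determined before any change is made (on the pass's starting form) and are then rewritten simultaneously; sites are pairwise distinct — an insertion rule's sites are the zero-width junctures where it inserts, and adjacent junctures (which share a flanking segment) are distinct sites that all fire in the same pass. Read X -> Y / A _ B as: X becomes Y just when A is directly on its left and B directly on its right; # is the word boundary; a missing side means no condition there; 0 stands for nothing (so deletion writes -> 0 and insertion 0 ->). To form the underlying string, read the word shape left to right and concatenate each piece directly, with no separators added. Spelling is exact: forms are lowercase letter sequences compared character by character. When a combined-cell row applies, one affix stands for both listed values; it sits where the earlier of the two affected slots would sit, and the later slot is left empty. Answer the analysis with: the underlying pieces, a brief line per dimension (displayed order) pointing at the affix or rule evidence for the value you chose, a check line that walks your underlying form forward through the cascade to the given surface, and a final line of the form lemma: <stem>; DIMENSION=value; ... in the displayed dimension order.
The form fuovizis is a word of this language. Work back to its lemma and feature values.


underlying: fuov-i-zz
POLE=ib - signalled by the affix -i
MOD=mi - signalled by the affix -zz
check: fuovizz -> fuovizs -> fuovizis -> fuovizis
lemma: fuov; POLE=ib; MOD=mi


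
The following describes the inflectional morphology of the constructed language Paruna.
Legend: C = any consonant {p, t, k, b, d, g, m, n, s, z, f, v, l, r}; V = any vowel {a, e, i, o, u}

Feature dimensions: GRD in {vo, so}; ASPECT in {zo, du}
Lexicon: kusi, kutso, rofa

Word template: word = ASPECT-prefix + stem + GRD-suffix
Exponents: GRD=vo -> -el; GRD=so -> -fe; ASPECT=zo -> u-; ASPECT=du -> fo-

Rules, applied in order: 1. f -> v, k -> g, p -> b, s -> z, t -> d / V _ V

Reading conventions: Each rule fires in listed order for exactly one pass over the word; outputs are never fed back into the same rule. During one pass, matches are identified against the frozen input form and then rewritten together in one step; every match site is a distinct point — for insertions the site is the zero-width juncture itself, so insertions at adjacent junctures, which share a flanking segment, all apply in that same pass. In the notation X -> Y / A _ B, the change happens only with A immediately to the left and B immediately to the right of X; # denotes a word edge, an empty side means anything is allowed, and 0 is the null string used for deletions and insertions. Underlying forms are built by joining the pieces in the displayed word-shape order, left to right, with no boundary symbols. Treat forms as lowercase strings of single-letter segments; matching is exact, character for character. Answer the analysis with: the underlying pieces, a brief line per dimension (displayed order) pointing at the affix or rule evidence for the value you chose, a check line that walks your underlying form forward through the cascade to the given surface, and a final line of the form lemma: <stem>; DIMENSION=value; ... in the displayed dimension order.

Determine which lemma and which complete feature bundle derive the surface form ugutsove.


underlying: u-kutso-fe
GRD=so - signalled by the affix -fe
ASPECT=zo - signalled by the affix u-
check: ukutsofe -> ugutsove
lemma: kutso; GRD=so; ASPECT=zo


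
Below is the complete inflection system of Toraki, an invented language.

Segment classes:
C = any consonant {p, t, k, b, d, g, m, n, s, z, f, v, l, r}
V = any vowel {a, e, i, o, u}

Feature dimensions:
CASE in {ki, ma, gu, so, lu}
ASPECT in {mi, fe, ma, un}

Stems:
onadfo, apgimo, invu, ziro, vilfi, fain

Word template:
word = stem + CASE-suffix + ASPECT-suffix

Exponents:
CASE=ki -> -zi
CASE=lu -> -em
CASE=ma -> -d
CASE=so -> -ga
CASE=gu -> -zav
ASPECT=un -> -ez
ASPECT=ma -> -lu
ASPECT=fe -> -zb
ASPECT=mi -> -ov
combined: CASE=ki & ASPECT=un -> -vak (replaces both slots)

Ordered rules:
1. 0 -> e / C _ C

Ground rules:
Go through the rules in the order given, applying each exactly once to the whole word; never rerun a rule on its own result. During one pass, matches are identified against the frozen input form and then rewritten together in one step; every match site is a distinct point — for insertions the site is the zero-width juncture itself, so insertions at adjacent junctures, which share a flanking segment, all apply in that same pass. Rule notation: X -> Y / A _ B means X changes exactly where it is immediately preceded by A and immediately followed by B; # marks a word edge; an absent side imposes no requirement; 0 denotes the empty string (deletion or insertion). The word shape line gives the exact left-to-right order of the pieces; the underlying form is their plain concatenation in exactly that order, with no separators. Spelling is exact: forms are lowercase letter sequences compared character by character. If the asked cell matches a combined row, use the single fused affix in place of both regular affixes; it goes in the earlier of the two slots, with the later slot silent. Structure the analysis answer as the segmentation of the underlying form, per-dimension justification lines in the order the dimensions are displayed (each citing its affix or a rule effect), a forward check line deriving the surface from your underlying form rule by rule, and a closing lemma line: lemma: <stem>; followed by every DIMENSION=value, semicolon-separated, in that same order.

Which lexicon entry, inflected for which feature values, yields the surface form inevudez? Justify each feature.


underlying: invu-d-ez
CASE=ma - signalled by the affix -d
ASPECT=un - signalled by the affix -ez
check: invudez -> inevudez
lemma: invu; CASE=ma; ASPECT=un
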